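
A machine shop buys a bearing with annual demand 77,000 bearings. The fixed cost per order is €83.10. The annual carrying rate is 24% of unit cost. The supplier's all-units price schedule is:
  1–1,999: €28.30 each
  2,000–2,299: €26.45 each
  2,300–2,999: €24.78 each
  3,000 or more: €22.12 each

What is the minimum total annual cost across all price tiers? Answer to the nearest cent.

TC* ≈ €1,713,336.10

Holding cost per unit per year at price C is H = 0.24·C.
For each price level, check whether its EOQ is feasible; otherwise the best quantity at that price is the breakpoint.
EOQ at €28.30 = 1372.7 (feasible in tier 1): TC = 77,000×€28.30 + (77,000/1372.7)×83.1 + (1372.7/2)×0.24×€28.30 = €2,188,423.09.
EOQ at €26.45 = 1419.8 < 2000, so use break Q=2000: TC = 77,000×€26.45 + (77,000/2000.0)×83.1 + (2000.0/2)×0.24×€26.45 = €2,046,197.35.
EOQ at €24.78 = 1466.9 < 2300, so use break Q=2300: TC = 77,000×€24.78 + (77,000/2300.0)×83.1 + (2300.0/2)×0.24×€24.78 = €1,917,681.32.
EOQ at €22.12 = 1552.6 < 3000, so use break Q=3000: TC = 77,000×€22.12 + (77,000/3000.0)×83.1 + (3000.0/2)×0.24×€22.12 = €1,713,336.10.
Lowest total cost among the candidates is at Q = 3000.0.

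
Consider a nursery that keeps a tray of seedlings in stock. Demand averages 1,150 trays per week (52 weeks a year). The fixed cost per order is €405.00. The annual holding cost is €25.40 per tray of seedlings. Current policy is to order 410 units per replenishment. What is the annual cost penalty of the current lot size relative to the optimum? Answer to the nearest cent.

Extra cost ≈ €29,201.74 per year

Annual demand D = 1,150 × 52 = 59,800.
EOQ = √(2DS/H) = √(2 × 59,800 × 405 / 25.4) ≈ 1380.94.
Cost at Q* = (D/Q*)S + (Q*/2)H = √(2DSH) ≈ €35,075.99.
Cost at Q = 410: (59,800/410)×405 + (410/2)×25.4 = €59,070.73 + €5,207.00 = €64,277.73.
Excess = €64,277.73 − €35,075.99 = €29,201.74.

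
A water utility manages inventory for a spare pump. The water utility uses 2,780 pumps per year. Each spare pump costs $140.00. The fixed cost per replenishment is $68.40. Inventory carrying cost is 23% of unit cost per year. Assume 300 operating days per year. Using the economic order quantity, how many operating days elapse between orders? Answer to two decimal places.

T ≈ 11.73 days

Holding cost H = 0.23 × $140.00 = $32.2000 per unit per year.
Q* = √(2DS/H) = √(2 × 2,780 × 68.4 / 32.2) ≈ 108.68.
Cycle time = Q*/D × 300 = 108.68 / 2,780 × 300 ≈ 11.728 days.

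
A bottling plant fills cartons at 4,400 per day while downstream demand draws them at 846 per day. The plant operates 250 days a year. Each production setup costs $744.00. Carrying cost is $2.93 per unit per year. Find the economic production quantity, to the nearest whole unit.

Q* ≈ 11,532 cartons

Annual demand D = 846 × 250 = 211,500.
Production build-up factor (1 − d/p) = 1 − 846/4,400 = 0.8077.
Q* = √(2DS / (H(1 − d/p))) = √(2 × 211,500 × 744 / (2.93 × 0.8077)).
= √(314,712,000 / 2.3666) ≈ 11531.624.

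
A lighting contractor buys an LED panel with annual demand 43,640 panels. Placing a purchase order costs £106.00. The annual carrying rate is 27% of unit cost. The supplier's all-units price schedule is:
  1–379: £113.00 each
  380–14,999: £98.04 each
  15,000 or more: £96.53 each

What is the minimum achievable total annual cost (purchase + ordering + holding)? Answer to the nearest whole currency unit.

TC* ≈ £4,294,115

Holding cost per unit per year at price C is H = 0.27·C.
Candidates are each tier's EOQ (if it falls in that tier) and each price-break quantity.
Tier 1 (£113.00): EOQ = 550.7 exceeds tier's upper bound 379, so this tier is dominated.
EOQ at £98.04 = 591.2 (feasible in tier 2): TC = 43,640×£98.04 + (43,640/591.2)×106 + (591.2/2)×0.27×£98.04 = £4,294,114.86.
EOQ at £96.53 = 595.8 < 15000, so use break Q=15000: TC = 43,640×£96.53 + (43,640/15000.0)×106 + (15000.0/2)×0.27×£96.53 = £4,408,350.84.
Lowest total cost among the candidates is at Q = 591.2.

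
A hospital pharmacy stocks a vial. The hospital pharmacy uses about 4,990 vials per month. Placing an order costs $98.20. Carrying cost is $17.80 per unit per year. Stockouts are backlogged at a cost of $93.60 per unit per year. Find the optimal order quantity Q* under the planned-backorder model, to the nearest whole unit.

Q* ≈ 887 vials

Annual demand D = 4,990 × 12 = 59,880.
With planned backorders, Q* = √(2DS/H) · √((H+B)/B).
√(2DS/H) = √(2 × 59,880 × 98.2 / 17.8) = 812.834.
√((H+B)/B) = √((17.8+93.6)/93.6) = 1.0909.
Q* ≈ 886.760.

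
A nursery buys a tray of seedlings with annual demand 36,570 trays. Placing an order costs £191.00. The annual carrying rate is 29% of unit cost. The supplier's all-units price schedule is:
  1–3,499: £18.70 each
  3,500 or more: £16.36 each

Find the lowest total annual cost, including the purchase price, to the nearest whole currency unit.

Holding cost per unit per year at price C is H = 0.29·C.
Evaluate total cost at each tier's feasible EOQ or, if the EOQ is below the tier, at the tier's minimum quantity.
EOQ at £18.70 = 1605.0 (feasible in tier 1): TC = 36,570×£18.70 + (36,570/1605.0)×191 + (1605.0/2)×0.29×£18.70 = £692,562.90.
EOQ at £16.36 = 1715.9 < 3500, so use break Q=3500: TC = 36,570×£16.36 + (36,570/3500.0)×191 + (3500.0/2)×0.29×£16.36 = £608,583.58.
Lowest total cost among the candidates is at Q = 3500.0.

TC* ≈ £608,584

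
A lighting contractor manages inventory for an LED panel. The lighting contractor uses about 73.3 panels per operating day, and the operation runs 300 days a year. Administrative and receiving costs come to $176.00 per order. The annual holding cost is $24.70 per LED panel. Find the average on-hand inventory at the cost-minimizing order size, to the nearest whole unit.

Average inventory ≈ 280 panels

Annual demand D = 73.3 × 300 = 21,990.
EOQ = √(2DS/H) = √(2 × 21,990 × 176 / 24.7) ≈ 559.80.
Average inventory = Q*/2 ≈ 559.80 / 2 = 279.902.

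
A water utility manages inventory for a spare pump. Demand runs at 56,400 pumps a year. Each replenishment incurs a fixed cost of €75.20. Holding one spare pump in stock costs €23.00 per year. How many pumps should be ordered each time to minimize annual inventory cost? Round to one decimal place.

EOQ = √(2DS / H) = √(2 × 56,400 × 75.2 / 23).
= √(8,482,560 / 23) = √368,806.9565 ≈ 607.295.

Q* ≈ 607.3 pumps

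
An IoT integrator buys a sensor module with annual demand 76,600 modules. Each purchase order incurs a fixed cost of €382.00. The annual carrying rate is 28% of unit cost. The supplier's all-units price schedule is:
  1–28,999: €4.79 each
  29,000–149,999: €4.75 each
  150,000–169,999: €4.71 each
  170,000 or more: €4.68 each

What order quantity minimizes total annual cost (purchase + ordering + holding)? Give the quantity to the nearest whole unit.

Q* ≈ 6,606 modules

Holding cost per unit per year at price C is H = 0.28·C.
For each price level, check whether its EOQ is feasible; otherwise the best quantity at that price is the breakpoint.
EOQ at €4.79 = 6605.6 (feasible in tier 1): TC = 76,600×€4.79 + (76,600/6605.6)×382 + (6605.6/2)×0.28×€4.79 = €375,773.47.
EOQ at €4.75 = 6633.4 < 29000, so use break Q=29000: TC = 76,600×€4.75 + (76,600/29000.0)×382 + (29000.0/2)×0.28×€4.75 = €384,144.01.
EOQ at €4.71 = 6661.5 < 150000, so use break Q=150000: TC = 76,600×€4.71 + (76,600/150000.0)×382 + (150000.0/2)×0.28×€4.71 = €459,891.07.
EOQ at €4.68 = 6682.8 < 170000, so use break Q=170000: TC = 76,600×€4.68 + (76,600/170000.0)×382 + (170000.0/2)×0.28×€4.68 = €470,044.12.
Lowest total cost is €375,773.47 at Q = 6605.6.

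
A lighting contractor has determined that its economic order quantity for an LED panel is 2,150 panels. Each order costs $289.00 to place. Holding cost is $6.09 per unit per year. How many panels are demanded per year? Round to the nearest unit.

Squaring Q* = √(2DS/H) gives Q*² = 2DS/H.
From Q* = √(2DS/H): D = Q*²H / (2S) = 2,150² × 6.09 / (2 × 289) = 48704.196.

D ≈ 48,704 panels per year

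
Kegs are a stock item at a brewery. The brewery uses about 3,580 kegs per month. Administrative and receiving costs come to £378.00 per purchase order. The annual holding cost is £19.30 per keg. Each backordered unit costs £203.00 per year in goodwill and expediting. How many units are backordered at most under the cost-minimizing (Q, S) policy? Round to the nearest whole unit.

Annual demand D = 3,580 × 12 = 42,960.
With planned backorders, Q* = √(2DS/H) · √((H+B)/B).
√(2DS/H) = √(2 × 42,960 × 378 / 19.3) = 1297.222.
√((H+B)/B) = √((19.3+203)/203) = 1.0465.
Q* ≈ 1357.488.
S* = Q* · H/(H+B) = 1357.488 × 19.3/222.3 ≈ 117.857.

S* ≈ 118 kegs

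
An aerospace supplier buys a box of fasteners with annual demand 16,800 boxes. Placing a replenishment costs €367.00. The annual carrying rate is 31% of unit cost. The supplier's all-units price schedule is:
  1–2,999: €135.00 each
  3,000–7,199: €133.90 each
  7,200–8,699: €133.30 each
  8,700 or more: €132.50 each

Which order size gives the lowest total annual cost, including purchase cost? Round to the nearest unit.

Q* ≈ 543 boxes

Holding cost per unit per year at price C is H = 0.31·C.
For each price level, check whether its EOQ is feasible; otherwise the best quantity at that price is the breakpoint.
EOQ at €135.00 = 542.8 (feasible in tier 1): TC = 16,800×€135.00 + (16,800/542.8)×367 + (542.8/2)×0.31×€135.00 = €2,290,716.97.
EOQ at €133.90 = 545.0 < 3000, so use break Q=3000: TC = 16,800×€133.90 + (16,800/3000.0)×367 + (3000.0/2)×0.31×€133.90 = €2,313,838.70.
EOQ at €133.30 = 546.3 < 7200, so use break Q=7200: TC = 16,800×€133.30 + (16,800/7200.0)×367 + (7200.0/2)×0.31×€133.30 = €2,389,059.13.
EOQ at €132.50 = 547.9 < 8700, so use break Q=8700: TC = 16,800×€132.50 + (16,800/8700.0)×367 + (8700.0/2)×0.31×€132.50 = €2,405,384.94.
Lowest total cost is €2,290,716.97 at Q = 542.8.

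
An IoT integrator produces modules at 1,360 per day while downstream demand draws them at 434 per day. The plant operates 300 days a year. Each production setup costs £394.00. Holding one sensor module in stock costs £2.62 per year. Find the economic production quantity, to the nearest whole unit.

Annual demand D = 434 × 300 = 130,200.
Production build-up factor (1 − d/p) = 1 − 434/1,360 = 0.6809.
Q* = √(2DS / (H(1 − d/p))) = √(2 × 130,200 × 394 / (2.62 × 0.6809)).
= √(102,597,600 / 1.7839) ≈ 7583.713.

Q* ≈ 7,584 modules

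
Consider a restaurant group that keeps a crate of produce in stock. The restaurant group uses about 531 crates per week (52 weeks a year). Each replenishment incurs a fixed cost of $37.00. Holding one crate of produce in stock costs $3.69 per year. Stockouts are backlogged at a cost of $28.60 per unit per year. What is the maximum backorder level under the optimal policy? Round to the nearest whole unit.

S* ≈ 90 crates

Annual demand D = 531 × 52 = 27,612.
With planned backorders, Q* = √(2DS/H) · √((H+B)/B).
√(2DS/H) = √(2 × 27,612 × 37 / 3.69) = 744.135.
√((H+B)/B) = √((3.69+28.6)/28.6) = 1.0626.
Q* ≈ 790.683.
S* = Q* · H/(H+B) = 790.683 × 3.69/32.29 ≈ 90.357.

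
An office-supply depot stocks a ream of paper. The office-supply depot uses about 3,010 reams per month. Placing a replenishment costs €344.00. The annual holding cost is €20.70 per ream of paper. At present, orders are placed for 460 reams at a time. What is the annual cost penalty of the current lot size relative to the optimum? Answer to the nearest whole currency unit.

Annual demand D = 3,010 × 12 = 36,120.
EOQ = √(2DS/H) = √(2 × 36,120 × 344 / 20.7) ≈ 1095.68.
Cost at Q* = (D/Q*)S + (Q*/2)H = √(2DSH) ≈ €22,680.53.
Cost at Q = 460: (36,120/460)×344 + (460/2)×20.7 = €27,011.48 + €4,761.00 = €31,772.48.
Excess = €31,772.48 − €22,680.53 = €9,091.94.

Extra cost ≈ €9,092 per year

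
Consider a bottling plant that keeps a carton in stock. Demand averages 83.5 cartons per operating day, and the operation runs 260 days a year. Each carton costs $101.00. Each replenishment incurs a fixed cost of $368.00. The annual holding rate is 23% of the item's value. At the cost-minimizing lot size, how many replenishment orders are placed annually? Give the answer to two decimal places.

Annual demand D = 83.5 × 260 = 21,710.
Holding cost H = 0.23 × $101.00 = $23.2300 per unit per year.
The optimal lot size = √(2DS/H) = √(2 × 21,710 × 368 / 23.23) ≈ 829.36.
Orders per year = D / Q* = 21,710 / 829.36 ≈ 26.177.

N ≈ 26.18 orders per year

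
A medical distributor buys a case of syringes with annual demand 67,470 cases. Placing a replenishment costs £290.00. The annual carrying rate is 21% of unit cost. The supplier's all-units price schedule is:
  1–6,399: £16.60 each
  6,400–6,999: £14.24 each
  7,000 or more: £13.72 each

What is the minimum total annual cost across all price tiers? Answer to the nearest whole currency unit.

TC* ≈ £938,568

Holding cost per unit per year at price C is H = 0.21·C.
Evaluate total cost at each tier's feasible EOQ or, if the EOQ is below the tier, at the tier's minimum quantity.
EOQ at £16.60 = 3350.5 (feasible in tier 1): TC = 67,470×£16.60 + (67,470/3350.5)×290 + (3350.5/2)×0.21×£16.60 = £1,131,681.74.
EOQ at £14.24 = 3617.5 < 6400, so use break Q=6400: TC = 67,470×£14.24 + (67,470/6400.0)×290 + (6400.0/2)×0.21×£14.24 = £973,399.31.
EOQ at £13.72 = 3685.4 < 7000, so use break Q=7000: TC = 67,470×£13.72 + (67,470/7000.0)×290 + (7000.0/2)×0.21×£13.72 = £938,567.79.
Lowest total cost among the candidates is at Q = 7000.0.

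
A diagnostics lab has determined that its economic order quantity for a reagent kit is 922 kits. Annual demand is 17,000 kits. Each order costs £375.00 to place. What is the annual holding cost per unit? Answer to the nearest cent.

Squaring Q* = √(2DS/H) gives Q*² = 2DS/H.
From Q* = √(2DS/H): H = 2DS / Q*² = 2 × 17,000 × 375 / 922² = 14.9985.

H ≈ £15.00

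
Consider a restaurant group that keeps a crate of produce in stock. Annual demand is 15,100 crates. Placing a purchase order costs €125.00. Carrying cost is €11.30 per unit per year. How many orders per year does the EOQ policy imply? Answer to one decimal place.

Q* = √(2DS/H) = √(2 × 15,100 × 125 / 11.3) ≈ 577.99.
Orders per year = D / Q* = 15,100 / 577.99 ≈ 26.125.

N ≈ 26.1 orders per year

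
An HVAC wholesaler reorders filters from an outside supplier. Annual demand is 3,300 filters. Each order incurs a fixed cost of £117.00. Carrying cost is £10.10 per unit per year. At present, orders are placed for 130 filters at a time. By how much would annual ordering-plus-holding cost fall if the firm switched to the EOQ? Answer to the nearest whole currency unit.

EOQ = √(2DS/H) = √(2 × 3,300 × 117 / 10.1) ≈ 276.51.
Cost at Q* = (D/Q*)S + (Q*/2)H = √(2DSH) ≈ £2,792.71.
Cost at Q = 130: (3,300/130)×117 + (130/2)×10.1 = £2,970.00 + £656.50 = £3,626.50.
Excess = £3,626.50 − £2,792.71 = £833.79.

Extra cost ≈ £834 per year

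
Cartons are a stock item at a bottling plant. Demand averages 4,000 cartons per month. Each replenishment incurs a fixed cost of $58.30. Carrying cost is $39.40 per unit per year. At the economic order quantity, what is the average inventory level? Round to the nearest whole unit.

Annual demand D = 4,000 × 12 = 48,000.
Q* = √(2DS/H) = √(2 × 48,000 × 58.3 / 39.4) ≈ 376.90.
Average inventory = Q*/2 ≈ 376.90 / 2 = 188.448.

Average inventory ≈ 188 cartons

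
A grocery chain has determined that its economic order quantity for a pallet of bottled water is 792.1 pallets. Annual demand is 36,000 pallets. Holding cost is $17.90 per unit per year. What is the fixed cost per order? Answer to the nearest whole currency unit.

Squaring Q* = √(2DS/H) gives Q*² = 2DS/H.
From Q* = √(2DS/H): S = Q*²H / (2D) = 792.1² × 17.9 / (2 × 36,000) = 155.9842.

S ≈ $156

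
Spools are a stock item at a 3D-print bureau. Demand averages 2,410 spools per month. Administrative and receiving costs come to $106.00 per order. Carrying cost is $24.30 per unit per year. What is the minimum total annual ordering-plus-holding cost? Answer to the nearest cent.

TC* ≈ $12,205.91

Annual demand D = 2,410 × 12 = 28,920.
Q* = √(2DS/H) = √(2 × 28,920 × 106 / 24.3) ≈ 502.30.
At Q*, ordering cost (D/Q*)S equals holding cost (Q*/2)H, each = √(DSH/2).
Minimum total = √(2DSH) = √(2 × 28,920 × 106 × 24.3) ≈ 12205.911.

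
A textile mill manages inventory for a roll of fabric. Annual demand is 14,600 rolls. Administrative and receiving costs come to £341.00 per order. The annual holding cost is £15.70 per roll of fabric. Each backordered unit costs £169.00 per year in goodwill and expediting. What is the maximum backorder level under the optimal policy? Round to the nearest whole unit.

With planned backorders, Q* = √(2DS/H) · √((H+B)/B).
√(2DS/H) = √(2 × 14,600 × 341 / 15.7) = 796.377.
√((H+B)/B) = √((15.7+169)/169) = 1.0454.
Q* ≈ 832.547.
S* = Q* · H/(H+B) = 832.547 × 15.7/184.7 ≈ 70.769.

S* ≈ 71 rolls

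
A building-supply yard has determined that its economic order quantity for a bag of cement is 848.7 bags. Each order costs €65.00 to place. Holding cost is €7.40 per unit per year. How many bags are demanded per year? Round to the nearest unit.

D ≈ 41,001 bags per year

The basic EOQ model gives Q* = √(2DS/H); rearrange for the unknown.
From Q* = √(2DS/H): D = Q*²H / (2S) = 848.7² × 7.4 / (2 × 65) = 41001.219.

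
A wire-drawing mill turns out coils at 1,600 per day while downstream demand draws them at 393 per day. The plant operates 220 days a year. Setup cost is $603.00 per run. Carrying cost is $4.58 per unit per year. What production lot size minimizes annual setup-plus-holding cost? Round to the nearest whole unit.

Annual demand D = 393 × 220 = 86,460.
Production build-up factor (1 − d/p) = 1 − 393/1,600 = 0.7544.
Q* = √(2DS / (H(1 − d/p))) = √(2 × 86,460 × 603 / (4.58 × 0.7544)).
= √(104,270,760 / 3.455) ≈ 5493.573.

Q* ≈ 5,494 coils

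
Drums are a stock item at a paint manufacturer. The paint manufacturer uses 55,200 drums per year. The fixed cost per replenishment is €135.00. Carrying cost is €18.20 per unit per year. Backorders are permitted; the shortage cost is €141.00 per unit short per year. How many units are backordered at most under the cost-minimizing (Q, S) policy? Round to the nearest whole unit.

S* ≈ 110 drums

With planned backorders, Q* = √(2DS/H) · √((H+B)/B).
√(2DS/H) = √(2 × 55,200 × 135 / 18.2) = 904.932.
√((H+B)/B) = √((18.2+141)/141) = 1.0626.
Q* ≈ 961.563.
S* = Q* · H/(H+B) = 961.563 × 18.2/159.2 ≈ 109.927.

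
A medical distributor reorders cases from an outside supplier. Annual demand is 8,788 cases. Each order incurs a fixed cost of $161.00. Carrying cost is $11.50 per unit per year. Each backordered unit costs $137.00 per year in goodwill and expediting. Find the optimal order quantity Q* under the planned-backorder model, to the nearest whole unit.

Q* ≈ 516 cases

With planned backorders, Q* = √(2DS/H) · √((H+B)/B).
√(2DS/H) = √(2 × 8,788 × 161 / 11.5) = 496.048.
√((H+B)/B) = √((11.5+137)/137) = 1.0411.
Q* ≈ 516.448.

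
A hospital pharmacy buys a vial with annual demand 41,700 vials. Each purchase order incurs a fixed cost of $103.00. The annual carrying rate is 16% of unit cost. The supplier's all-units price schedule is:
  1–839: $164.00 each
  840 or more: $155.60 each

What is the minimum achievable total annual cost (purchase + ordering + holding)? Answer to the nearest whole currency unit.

Holding cost per unit per year at price C is H = 0.16·C.
Evaluate total cost at each tier's feasible EOQ or, if the EOQ is below the tier, at the tier's minimum quantity.
EOQ at $164.00 = 572.2 (feasible in tier 1): TC = 41,700×$164.00 + (41,700/572.2)×103 + (572.2/2)×0.16×$164.00 = $6,853,813.56.
EOQ at $155.60 = 587.4 < 840, so use break Q=840: TC = 41,700×$155.60 + (41,700/840.0)×103 + (840.0/2)×0.16×$155.60 = $6,504,089.53.
Lowest total cost among the candidates is at Q = 840.0.

TC* ≈ $6,504,090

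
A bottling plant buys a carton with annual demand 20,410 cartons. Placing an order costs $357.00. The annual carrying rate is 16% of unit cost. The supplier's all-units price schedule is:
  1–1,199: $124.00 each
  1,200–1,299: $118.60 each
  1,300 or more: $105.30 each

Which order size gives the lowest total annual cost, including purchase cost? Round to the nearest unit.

Q* ≈ 1,300 cartons

Holding cost per unit per year at price C is H = 0.16·C.
Evaluate total cost at each tier's feasible EOQ or, if the EOQ is below the tier, at the tier's minimum quantity.
EOQ at $124.00 = 857.0 (feasible in tier 1): TC = 20,410×$124.00 + (20,410/857.0)×357 + (857.0/2)×0.16×$124.00 = $2,547,843.62.
EOQ at $118.60 = 876.3 < 1200, so use break Q=1200: TC = 20,410×$118.60 + (20,410/1200.0)×357 + (1200.0/2)×0.16×$118.60 = $2,438,083.58.
EOQ at $105.30 = 930.0 < 1300, so use break Q=1300: TC = 20,410×$105.30 + (20,410/1300.0)×357 + (1300.0/2)×0.16×$105.30 = $2,165,729.10.
Lowest total cost is $2,165,729.10 at Q = 1300.0.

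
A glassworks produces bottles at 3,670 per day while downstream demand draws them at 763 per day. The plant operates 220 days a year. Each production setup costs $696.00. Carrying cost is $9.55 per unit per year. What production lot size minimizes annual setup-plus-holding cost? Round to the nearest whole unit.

Annual demand D = 763 × 220 = 167,860.
Production build-up factor (1 − d/p) = 1 − 763/3,670 = 0.7921.
Q* = √(2DS / (H(1 − d/p))) = √(2 × 167,860 × 696 / (9.55 × 0.7921)).
= √(233,661,120 / 7.5645) ≈ 5557.789.

Q* ≈ 5,558 bottles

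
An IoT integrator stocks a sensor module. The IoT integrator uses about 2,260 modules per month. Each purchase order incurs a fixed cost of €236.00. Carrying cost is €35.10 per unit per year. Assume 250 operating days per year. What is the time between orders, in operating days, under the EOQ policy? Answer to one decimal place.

T ≈ 5.6 days

Annual demand D = 2,260 × 12 = 27,120.
The optimal lot size = √(2DS/H) = √(2 × 27,120 × 236 / 35.1) ≈ 603.90.
Cycle time = Q*/D × 250 = 603.90 / 27,120 × 250 ≈ 5.567 days.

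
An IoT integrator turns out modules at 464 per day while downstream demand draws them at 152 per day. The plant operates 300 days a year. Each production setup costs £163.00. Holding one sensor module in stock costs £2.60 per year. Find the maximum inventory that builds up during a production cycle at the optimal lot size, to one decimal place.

I_max ≈ 1,960.8 modules

Annual demand D = 152 × 300 = 45,600.
Production build-up factor (1 − d/p) = 1 − 152/464 = 0.6724.
Q* = √(2DS / (H(1 − d/p))) = √(2 × 45,600 × 163 / (2.6 × 0.6724)).
= √(14,865,600 / 1.7483) ≈ 2915.991.
Maximum inventory = Q*(1 − d/p) = 2915.991 × 0.6724 ≈ 1960.753.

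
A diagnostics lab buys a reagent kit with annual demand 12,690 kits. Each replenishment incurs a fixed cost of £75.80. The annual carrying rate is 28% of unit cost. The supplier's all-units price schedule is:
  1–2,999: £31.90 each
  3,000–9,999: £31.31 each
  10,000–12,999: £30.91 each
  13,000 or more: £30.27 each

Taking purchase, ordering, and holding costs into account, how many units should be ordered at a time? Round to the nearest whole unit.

Q* ≈ 464 kits

Holding cost per unit per year at price C is H = 0.28·C.
Evaluate total cost at each tier's feasible EOQ or, if the EOQ is below the tier, at the tier's minimum quantity.
EOQ at £31.90 = 464.1 (feasible in tier 1): TC = 12,690×£31.90 + (12,690/464.1)×75.8 + (464.1/2)×0.28×£31.90 = £408,956.29.
EOQ at £31.31 = 468.4 < 3000, so use break Q=3000: TC = 12,690×£31.31 + (12,690/3000.0)×75.8 + (3000.0/2)×0.28×£31.31 = £410,794.73.
EOQ at £30.91 = 471.5 < 10000, so use break Q=10000: TC = 12,690×£30.91 + (12,690/10000.0)×75.8 + (10000.0/2)×0.28×£30.91 = £435,618.09.
EOQ at £30.27 = 476.4 < 13000, so use break Q=13000: TC = 12,690×£30.27 + (12,690/13000.0)×75.8 + (13000.0/2)×0.28×£30.27 = £439,291.69.
Lowest total cost is £408,956.29 at Q = 464.1.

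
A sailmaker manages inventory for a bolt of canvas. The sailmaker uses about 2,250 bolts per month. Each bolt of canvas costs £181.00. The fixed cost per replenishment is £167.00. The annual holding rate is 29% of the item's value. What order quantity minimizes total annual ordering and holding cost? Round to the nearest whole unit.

Q* ≈ 414 bolts

Annual demand D = 2,250 × 12 = 27,000.
Holding cost H = 0.29 × £181.00 = £52.4900 per unit per year.
EOQ = √(2DS / H) = √(2 × 27,000 × 167 / 52.49).
= √(9,018,000 / 52.49) = √171,804.1532 ≈ 414.493.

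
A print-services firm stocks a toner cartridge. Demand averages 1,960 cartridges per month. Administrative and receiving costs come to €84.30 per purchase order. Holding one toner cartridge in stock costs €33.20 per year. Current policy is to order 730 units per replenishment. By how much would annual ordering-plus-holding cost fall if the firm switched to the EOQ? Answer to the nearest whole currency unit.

Extra cost ≈ €3,360 per year

Annual demand D = 1,960 × 12 = 23,520.
EOQ = √(2DS/H) = √(2 × 23,520 × 84.3 / 33.2) ≈ 345.60.
Cost at Q* = (D/Q*)S + (Q*/2)H = √(2DSH) ≈ €11,474.04.
Cost at Q = 730: (23,520/730)×84.3 + (730/2)×33.2 = €2,716.08 + €12,118.00 = €14,834.08.
Excess = €14,834.08 − €11,474.04 = €3,360.03.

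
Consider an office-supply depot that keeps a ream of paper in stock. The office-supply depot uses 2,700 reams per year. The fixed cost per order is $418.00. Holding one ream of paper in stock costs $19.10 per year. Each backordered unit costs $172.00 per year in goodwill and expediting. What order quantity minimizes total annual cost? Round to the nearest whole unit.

Q* ≈ 362 reams

With planned backorders, Q* = √(2DS/H) · √((H+B)/B).
√(2DS/H) = √(2 × 2,700 × 418 / 19.1) = 343.770.
√((H+B)/B) = √((19.1+172)/172) = 1.0541.
Q* ≈ 362.355.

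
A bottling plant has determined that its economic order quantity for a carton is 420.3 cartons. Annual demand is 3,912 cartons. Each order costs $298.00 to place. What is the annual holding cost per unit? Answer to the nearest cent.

H ≈ $13.20

Squaring Q* = √(2DS/H) gives Q*² = 2DS/H.
From Q* = √(2DS/H): H = 2DS / Q*² = 2 × 3,912 × 298 / 420.3² = 13.1986.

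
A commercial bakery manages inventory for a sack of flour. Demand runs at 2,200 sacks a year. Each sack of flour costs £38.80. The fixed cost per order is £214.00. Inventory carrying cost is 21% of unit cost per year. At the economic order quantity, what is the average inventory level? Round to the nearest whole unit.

Holding cost H = 0.21 × £38.80 = £8.1480 per unit per year.
Q* = √(2DS/H) = √(2 × 2,200 × 214 / 8.148) ≈ 339.94.
Average inventory = Q*/2 ≈ 339.94 / 2 = 169.972.

Average inventory ≈ 170 sacks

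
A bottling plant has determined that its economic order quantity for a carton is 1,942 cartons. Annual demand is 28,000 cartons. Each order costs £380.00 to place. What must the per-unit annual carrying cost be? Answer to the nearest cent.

H ≈ £5.64

Invert the EOQ relation Q*² = 2DS/H.
From Q* = √(2DS/H): H = 2DS / Q*² = 2 × 28,000 × 380 / 1,942² = 5.6425.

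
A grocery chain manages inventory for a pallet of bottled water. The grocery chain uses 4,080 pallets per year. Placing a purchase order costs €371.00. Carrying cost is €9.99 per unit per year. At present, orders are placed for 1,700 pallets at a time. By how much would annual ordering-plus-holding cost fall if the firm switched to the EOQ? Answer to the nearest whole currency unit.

EOQ = √(2DS/H) = √(2 × 4,080 × 371 / 9.99) ≈ 550.49.
Cost at Q* = (D/Q*)S + (Q*/2)H = √(2DSH) ≈ €5,499.39.
Cost at Q = 1,700: (4,080/1,700)×371 + (1,700/2)×9.99 = €890.40 + €8,491.50 = €9,381.90.
Excess = €9,381.90 − €5,499.39 = €3,882.51.

Extra cost ≈ €3,883 per year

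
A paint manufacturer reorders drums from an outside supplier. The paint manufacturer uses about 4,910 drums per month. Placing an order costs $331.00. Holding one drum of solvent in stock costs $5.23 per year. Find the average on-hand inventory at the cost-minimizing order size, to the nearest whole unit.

Average inventory ≈ 1,365 drums

Annual demand D = 4,910 × 12 = 58,920.
Q* = √(2DS/H) = √(2 × 58,920 × 331 / 5.23) ≈ 2730.92.
Average inventory = Q*/2 ≈ 2730.92 / 2 = 1365.462.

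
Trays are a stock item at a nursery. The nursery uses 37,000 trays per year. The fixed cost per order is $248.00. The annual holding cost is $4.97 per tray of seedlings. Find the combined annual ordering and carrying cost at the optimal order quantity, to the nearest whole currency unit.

TC* ≈ $9,550

The optimal lot size = √(2DS/H) = √(2 × 37,000 × 248 / 4.97) ≈ 1921.60.
At the optimum the two cost components are equal, so total cost = 2·(Q*/2)H = Q*·H.
Minimum total = √(2DSH) = √(2 × 37,000 × 248 × 4.97) ≈ 9550.363.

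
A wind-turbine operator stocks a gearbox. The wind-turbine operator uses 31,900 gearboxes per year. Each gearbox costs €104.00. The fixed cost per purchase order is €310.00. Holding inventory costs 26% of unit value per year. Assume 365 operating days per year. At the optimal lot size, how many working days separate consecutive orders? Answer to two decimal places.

T ≈ 9.79 days

Holding cost H = 0.26 × €104.00 = €27.0400 per unit per year.
Q* = √(2DS/H) = √(2 × 31,900 × 310 / 27.04) ≈ 855.24.
Cycle time = Q*/D × 365 = 855.24 / 31,900 × 365 ≈ 9.786 days.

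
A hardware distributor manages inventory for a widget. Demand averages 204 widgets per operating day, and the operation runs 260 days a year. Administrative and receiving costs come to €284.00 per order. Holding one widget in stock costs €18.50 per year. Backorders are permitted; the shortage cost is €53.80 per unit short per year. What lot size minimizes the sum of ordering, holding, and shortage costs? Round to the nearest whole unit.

Annual demand D = 204 × 260 = 53,040.
With planned backorders, Q* = √(2DS/H) · √((H+B)/B).
√(2DS/H) = √(2 × 53,040 × 284 / 18.5) = 1276.116.
√((H+B)/B) = √((18.5+53.8)/53.8) = 1.1593.
Q* ≈ 1479.340.

Q* ≈ 1,479 widgets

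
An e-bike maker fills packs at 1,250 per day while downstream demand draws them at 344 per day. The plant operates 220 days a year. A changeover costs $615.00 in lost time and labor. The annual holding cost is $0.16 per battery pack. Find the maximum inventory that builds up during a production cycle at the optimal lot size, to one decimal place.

I_max ≈ 20,534.9 packs

Annual demand D = 344 × 220 = 75,680.
Production build-up factor (1 − d/p) = 1 − 344/1,250 = 0.7248.
Q* = √(2DS / (H(1 − d/p))) = √(2 × 75,680 × 615 / (0.16 × 0.7248)).
= √(93,086,400 / 0.116) ≈ 28331.791.
Maximum inventory = Q*(1 − d/p) = 28331.791 × 0.7248 ≈ 20534.882.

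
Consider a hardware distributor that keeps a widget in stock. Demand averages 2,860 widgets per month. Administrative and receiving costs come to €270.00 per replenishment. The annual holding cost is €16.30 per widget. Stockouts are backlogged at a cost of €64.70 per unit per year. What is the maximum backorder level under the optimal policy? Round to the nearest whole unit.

S* ≈ 240 widgets

Annual demand D = 2,860 × 12 = 34,320.
With planned backorders, Q* = √(2DS/H) · √((H+B)/B).
√(2DS/H) = √(2 × 34,320 × 270 / 16.3) = 1066.293.
√((H+B)/B) = √((16.3+64.7)/64.7) = 1.1189.
Q* ≈ 1193.073.
S* = Q* · H/(H+B) = 1193.073 × 16.3/81 ≈ 240.088.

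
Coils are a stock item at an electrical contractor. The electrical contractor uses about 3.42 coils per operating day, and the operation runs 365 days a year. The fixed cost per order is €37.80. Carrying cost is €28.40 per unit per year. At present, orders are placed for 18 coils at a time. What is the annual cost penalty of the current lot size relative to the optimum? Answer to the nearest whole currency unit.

Extra cost ≈ €1,240 per year

Annual demand D = 3.42 × 365 = 1,248.3.
EOQ = √(2DS/H) = √(2 × 1,248.3 × 37.8 / 28.4) ≈ 57.64.
Cost at Q* = (D/Q*)S + (Q*/2)H = √(2DSH) ≈ €1,637.12.
Cost at Q = 18: (1,248.3/18)×37.8 + (18/2)×28.4 = €2,621.43 + €255.60 = €2,877.03.
Excess = €2,877.03 − €1,637.12 = €1,239.91.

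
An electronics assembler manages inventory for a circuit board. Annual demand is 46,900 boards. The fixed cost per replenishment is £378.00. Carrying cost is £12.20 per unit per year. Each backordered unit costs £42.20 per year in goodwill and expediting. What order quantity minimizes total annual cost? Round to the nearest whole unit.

With planned backorders, Q* = √(2DS/H) · √((H+B)/B).
√(2DS/H) = √(2 × 46,900 × 378 / 12.2) = 1704.776.
√((H+B)/B) = √((12.2+42.2)/42.2) = 1.1354.
Q* ≈ 1935.578.

Q* ≈ 1,936 boards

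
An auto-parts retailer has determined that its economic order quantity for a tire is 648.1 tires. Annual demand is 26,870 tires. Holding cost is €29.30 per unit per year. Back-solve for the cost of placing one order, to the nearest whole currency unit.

S ≈ €229

The basic EOQ model gives Q* = √(2DS/H); rearrange for the unknown.
From Q* = √(2DS/H): S = Q*²H / (2D) = 648.1² × 29.3 / (2 × 26,870) = 229.0098.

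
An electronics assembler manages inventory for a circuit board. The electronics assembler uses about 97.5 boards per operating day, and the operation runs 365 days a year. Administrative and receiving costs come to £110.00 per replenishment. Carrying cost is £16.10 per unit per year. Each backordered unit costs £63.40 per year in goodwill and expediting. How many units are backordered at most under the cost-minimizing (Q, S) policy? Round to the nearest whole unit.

S* ≈ 158 boards

Annual demand D = 97.5 × 365 = 35,587.5.
With planned backorders, Q* = √(2DS/H) · √((H+B)/B).
√(2DS/H) = √(2 × 35,587.5 × 110 / 16.1) = 697.344.
√((H+B)/B) = √((16.1+63.4)/63.4) = 1.1198.
Q* ≈ 780.883.
S* = Q* · H/(H+B) = 780.883 × 16.1/79.5 ≈ 158.141.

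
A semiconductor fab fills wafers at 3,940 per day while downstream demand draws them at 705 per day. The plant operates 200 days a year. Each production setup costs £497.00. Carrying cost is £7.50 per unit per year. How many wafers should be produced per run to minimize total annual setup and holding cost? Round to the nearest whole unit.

Q* ≈ 4,771 wafers

Annual demand D = 705 × 200 = 141,000.
Production build-up factor (1 − d/p) = 1 − 705/3,940 = 0.8211.
Q* = √(2DS / (H(1 − d/p))) = √(2 × 141,000 × 497 / (7.5 × 0.8211)).
= √(140,154,000 / 6.158) ≈ 4770.711.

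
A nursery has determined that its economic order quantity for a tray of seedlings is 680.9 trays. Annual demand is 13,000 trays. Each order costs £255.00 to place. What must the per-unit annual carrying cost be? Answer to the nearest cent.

H ≈ £14.30

Invert the EOQ relation Q*² = 2DS/H.
From Q* = √(2DS/H): H = 2DS / Q*² = 2 × 13,000 × 255 / 680.9² = 14.3004.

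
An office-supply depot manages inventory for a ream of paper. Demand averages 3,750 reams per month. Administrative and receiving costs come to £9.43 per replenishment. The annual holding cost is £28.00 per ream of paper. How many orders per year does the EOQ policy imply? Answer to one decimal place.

N ≈ 258.5 orders per year

Annual demand D = 3,750 × 12 = 45,000.
EOQ = √(2DS/H) = √(2 × 45,000 × 9.43 / 28) ≈ 174.10.
Orders per year = D / Q* = 45,000 / 174.10 ≈ 258.473.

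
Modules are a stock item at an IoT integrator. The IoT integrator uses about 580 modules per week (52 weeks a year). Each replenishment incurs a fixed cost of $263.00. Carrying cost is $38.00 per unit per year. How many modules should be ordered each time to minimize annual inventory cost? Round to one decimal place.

Annual demand D = 580 × 52 = 30,160.
EOQ = √(2DS / H) = √(2 × 30,160 × 263 / 38).
= √(15,864,160 / 38) = √417,477.8947 ≈ 646.125.

Q* ≈ 646.1 modules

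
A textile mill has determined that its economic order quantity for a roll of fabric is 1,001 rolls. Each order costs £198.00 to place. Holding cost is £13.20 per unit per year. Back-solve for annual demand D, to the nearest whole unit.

D ≈ 33,400 rolls per year

Invert the EOQ relation Q*² = 2DS/H.
From Q* = √(2DS/H): D = Q*²H / (2S) = 1,001² × 13.2 / (2 × 198) = 33400.033.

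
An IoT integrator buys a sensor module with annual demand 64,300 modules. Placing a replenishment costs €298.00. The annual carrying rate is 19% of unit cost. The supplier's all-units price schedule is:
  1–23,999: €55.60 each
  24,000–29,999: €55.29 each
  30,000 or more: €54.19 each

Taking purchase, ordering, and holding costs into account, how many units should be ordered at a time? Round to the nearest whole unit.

Holding cost per unit per year at price C is H = 0.19·C.
Evaluate total cost at each tier's feasible EOQ or, if the EOQ is below the tier, at the tier's minimum quantity.
EOQ at €55.60 = 1904.6 (feasible in tier 1): TC = 64,300×€55.60 + (64,300/1904.6)×298 + (1904.6/2)×0.19×€55.60 = €3,595,200.69.
EOQ at €55.29 = 1910.0 < 24000, so use break Q=24000: TC = 64,300×€55.29 + (64,300/24000.0)×298 + (24000.0/2)×0.19×€55.29 = €3,682,006.59.
EOQ at €54.19 = 1929.3 < 30000, so use break Q=30000: TC = 64,300×€54.19 + (64,300/30000.0)×298 + (30000.0/2)×0.19×€54.19 = €3,639,497.21.
Lowest total cost is €3,595,200.69 at Q = 1904.6.

Q* ≈ 1,905 modules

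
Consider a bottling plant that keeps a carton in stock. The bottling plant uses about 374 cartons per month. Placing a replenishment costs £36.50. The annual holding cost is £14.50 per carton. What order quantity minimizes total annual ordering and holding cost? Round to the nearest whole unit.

Q* ≈ 150 cartons

Annual demand D = 374 × 12 = 4,488.
EOQ = √(2DS / H) = √(2 × 4,488 × 36.5 / 14.5).
= √(327,624 / 14.5) = √22,594.7586 ≈ 150.316.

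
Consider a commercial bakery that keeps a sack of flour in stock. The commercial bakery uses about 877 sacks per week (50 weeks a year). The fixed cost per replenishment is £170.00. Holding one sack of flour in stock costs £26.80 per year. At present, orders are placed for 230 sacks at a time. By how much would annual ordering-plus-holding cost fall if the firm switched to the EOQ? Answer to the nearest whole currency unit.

Extra cost ≈ £15,504 per year

Annual demand D = 877 × 50 = 43,850.
EOQ = √(2DS/H) = √(2 × 43,850 × 170 / 26.8) ≈ 745.86.
Cost at Q* = (D/Q*)S + (Q*/2)H = √(2DSH) ≈ £19,989.03.
Cost at Q = 230: (43,850/230)×170 + (230/2)×26.8 = £32,410.87 + £3,082.00 = £35,492.87.
Excess = £35,492.87 − £19,989.03 = £15,503.84.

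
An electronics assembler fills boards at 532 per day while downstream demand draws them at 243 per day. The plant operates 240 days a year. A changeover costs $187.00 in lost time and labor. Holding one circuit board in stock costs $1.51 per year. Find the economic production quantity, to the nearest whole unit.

Annual demand D = 243 × 240 = 58,320.
Production build-up factor (1 − d/p) = 1 − 243/532 = 0.5432.
Q* = √(2DS / (H(1 − d/p))) = √(2 × 58,320 × 187 / (1.51 × 0.5432)).
= √(21,811,680 / 0.8203) ≈ 5156.594.

Q* ≈ 5,157 boards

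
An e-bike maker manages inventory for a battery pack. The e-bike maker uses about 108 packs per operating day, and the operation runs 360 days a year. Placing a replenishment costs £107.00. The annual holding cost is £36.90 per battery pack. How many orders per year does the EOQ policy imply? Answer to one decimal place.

N ≈ 81.9 orders per year

Annual demand D = 108 × 360 = 38,880.
The optimal lot size = √(2DS/H) = √(2 × 38,880 × 107 / 36.9) ≈ 474.85.
Orders per year = D / Q* = 38,880 / 474.85 ≈ 81.878.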